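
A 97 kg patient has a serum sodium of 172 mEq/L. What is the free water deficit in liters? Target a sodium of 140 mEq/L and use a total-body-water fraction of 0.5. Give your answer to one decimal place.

11.1 L

TBW = 0.5 · 97 = 48.5 L
Free water deficit = TBW · (Na/140 − 1)
= 48.5 · (172/140 − 1)
= 48.5 · 0.2286
= 11.09 L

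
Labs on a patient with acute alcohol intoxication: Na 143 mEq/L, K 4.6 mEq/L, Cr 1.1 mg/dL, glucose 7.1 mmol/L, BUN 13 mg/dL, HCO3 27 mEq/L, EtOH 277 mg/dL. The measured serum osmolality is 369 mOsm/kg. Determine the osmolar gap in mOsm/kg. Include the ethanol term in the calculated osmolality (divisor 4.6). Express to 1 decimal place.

11.0 mOsm/kg

Calculated osmolality = 2·Na + glucose + BUN/2.8 + ethanol/4.6
= 2·143 + 7.1 + 13/2.8 + 277/4.6
= 286 + 7.10 + 4.64 + 60.22
= 357.96 mOsm/kg ≈ 358.0 mOsm/kg
Osmolar gap = measured − calculated = 369 − 358.0 = 11.0 mOsm/kg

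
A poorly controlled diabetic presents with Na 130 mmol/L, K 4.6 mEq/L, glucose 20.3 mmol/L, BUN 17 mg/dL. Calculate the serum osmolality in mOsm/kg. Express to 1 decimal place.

286.4 mOsm/kg

Calculated osmolality = 2·Na + glucose + BUN/2.8
= 2·130 + 20.3 + 17/2.8
= 260 + 20.30 + 6.07
= 286.37 mOsm/kg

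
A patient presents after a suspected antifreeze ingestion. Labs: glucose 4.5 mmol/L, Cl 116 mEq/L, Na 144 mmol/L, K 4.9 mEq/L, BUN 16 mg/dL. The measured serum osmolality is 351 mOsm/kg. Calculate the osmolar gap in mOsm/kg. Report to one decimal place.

52.8 mOsm/kg

Calculated osmolality = 2·Na + glucose + BUN/2.8
= 2·144 + 4.5 + 16/2.8
= 288 + 4.50 + 5.71
= 298.21 mOsm/kg ≈ 298.2 mOsm/kg
Osmolar gap = measured − calculated = 351 − 298.2 = 52.8 mOsm/kg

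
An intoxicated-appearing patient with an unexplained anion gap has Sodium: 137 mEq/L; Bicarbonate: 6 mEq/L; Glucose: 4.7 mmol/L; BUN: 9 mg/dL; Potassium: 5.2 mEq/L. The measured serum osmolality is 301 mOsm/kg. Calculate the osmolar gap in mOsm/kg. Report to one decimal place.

Calculated osmolality = 2·Na + glucose + BUN/2.8
= 2·137 + 4.7 + 9/2.8
= 274 + 4.70 + 3.21
= 281.91 mOsm/kg ≈ 281.9 mOsm/kg
Osmolar gap = measured − calculated = 301 − 281.9 = 19.1 mOsm/kg

19.1 mOsm/kg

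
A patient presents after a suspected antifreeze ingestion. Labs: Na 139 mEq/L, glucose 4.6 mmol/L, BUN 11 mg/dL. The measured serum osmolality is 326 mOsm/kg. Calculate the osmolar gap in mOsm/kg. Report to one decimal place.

Calculated osmolality = 2·Na + glucose + BUN/2.8
= 2·139 + 4.6 + 11/2.8
= 278 + 4.60 + 3.93
= 286.53 mOsm/kg ≈ 286.5 mOsm/kg
Osmolar gap = measured − calculated = 326 − 286.5 = 39.5 mOsm/kg

39.5 mOsm/kg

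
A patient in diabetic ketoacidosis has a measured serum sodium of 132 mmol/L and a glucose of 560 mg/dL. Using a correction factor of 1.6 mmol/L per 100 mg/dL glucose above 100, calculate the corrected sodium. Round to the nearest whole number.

Corrected Na = measured Na + 1.6 · (glucose − 100)/100
= 132 + 1.6 · (560 − 100)/100
= 132 + 7.4
= 139.4 mmol/L

139 mmol/L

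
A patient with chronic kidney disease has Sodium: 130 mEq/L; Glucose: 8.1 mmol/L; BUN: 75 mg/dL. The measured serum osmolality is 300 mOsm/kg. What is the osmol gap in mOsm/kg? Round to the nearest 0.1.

5.1 mOsm/kg

Calculated osmolality = 2·Na + glucose + BUN/2.8
= 2·130 + 8.1 + 75/2.8
= 260 + 8.10 + 26.79
= 294.89 mOsm/kg ≈ 294.9 mOsm/kg
Osmolar gap = measured − calculated = 300 − 294.9 = 5.1 mOsm/kg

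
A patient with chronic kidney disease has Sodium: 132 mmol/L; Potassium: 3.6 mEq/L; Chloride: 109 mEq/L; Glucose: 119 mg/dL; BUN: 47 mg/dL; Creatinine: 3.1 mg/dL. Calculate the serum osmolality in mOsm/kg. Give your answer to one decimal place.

Calculated osmolality = 2·Na + glucose/18 + BUN/2.8
= 2·132 + 119/18 + 47/2.8
= 264 + 6.61 + 16.79
= 287.4 mOsm/kg

287.4 mOsm/kg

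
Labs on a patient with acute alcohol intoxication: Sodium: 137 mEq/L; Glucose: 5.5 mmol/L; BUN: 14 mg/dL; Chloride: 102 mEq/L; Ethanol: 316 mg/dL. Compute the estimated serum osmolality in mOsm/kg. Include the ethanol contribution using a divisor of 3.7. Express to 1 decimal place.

369.9 mOsm/kg

Calculated osmolality = 2·Na + glucose + BUN/2.8 + ethanol/3.7
= 2·137 + 5.5 + 14/2.8 + 316/3.7
= 274 + 5.50 + 5 + 85.41
= 369.91 mOsm/kg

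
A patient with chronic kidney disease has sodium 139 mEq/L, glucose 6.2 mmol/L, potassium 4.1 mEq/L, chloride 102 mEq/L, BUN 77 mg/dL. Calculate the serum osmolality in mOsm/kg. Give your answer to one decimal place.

Calculated osmolality = 2·Na + glucose + BUN/2.8
= 2·139 + 6.2 + 77/2.8
= 278 + 6.20 + 27.50
= 311.7 mOsm/kg

311.7 mOsm/kg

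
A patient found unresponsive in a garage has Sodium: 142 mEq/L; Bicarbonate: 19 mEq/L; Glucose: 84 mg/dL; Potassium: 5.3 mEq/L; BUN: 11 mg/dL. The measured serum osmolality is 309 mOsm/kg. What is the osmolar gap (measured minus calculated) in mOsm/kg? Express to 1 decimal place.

Calculated osmolality = 2·Na + glucose/18 + BUN/2.8
= 2·142 + 84/18 + 11/2.8
= 284 + 4.67 + 3.93
= 292.6 mOsm/kg ≈ 292.6 mOsm/kg
Osmolar gap = measured − calculated = 309 − 292.6 = 16.4 mOsm/kg

16.4 mOsm/kg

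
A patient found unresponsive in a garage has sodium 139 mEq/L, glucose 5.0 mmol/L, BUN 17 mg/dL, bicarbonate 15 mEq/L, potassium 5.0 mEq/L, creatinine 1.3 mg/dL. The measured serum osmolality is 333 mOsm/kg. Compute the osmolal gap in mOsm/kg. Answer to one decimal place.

Calculated osmolality = 2·Na + glucose + BUN/2.8
= 2·139 + 5 + 17/2.8
= 278 + 5 + 6.07
= 289.07 mOsm/kg ≈ 289.1 mOsm/kg
Osmolar gap = measured − calculated = 333 − 289.1 = 43.9 mOsm/kg

43.9 mOsm/kg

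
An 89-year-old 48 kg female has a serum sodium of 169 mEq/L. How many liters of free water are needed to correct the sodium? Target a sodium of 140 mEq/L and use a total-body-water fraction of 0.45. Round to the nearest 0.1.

TBW = 0.45 · 48 = 21.6 L
Free water deficit = TBW · (Na/140 − 1)
= 21.6 · (169/140 − 1)
= 21.6 · 0.2071
= 4.47 L

4.5 L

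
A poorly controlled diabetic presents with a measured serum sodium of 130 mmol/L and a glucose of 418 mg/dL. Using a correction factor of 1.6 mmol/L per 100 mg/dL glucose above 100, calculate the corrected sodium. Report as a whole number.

Corrected Na = measured Na + 1.6 · (glucose − 100)/100
= 130 + 1.6 · (418 − 100)/100
= 130 + 5.1
= 135.1 mmol/L

135 mmol/L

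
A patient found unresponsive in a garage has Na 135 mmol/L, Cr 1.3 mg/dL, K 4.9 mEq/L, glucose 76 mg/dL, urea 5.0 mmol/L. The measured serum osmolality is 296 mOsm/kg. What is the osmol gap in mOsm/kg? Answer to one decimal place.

16.8 mOsm/kg

Calculated osmolality = 2·Na + glucose/18 + urea
= 2·135 + 76/18 + 5
= 270 + 4.22 + 5
= 279.22 mOsm/kg ≈ 279.2 mOsm/kg
Osmolar gap = measured − calculated = 296 − 279.2 = 16.8 mOsm/kg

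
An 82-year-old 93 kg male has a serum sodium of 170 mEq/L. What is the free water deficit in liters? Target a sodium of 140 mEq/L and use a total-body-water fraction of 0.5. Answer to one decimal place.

10.0 L

TBW = 0.5 · 93 = 46.5 L
Free water deficit = TBW · (Na/140 − 1)
= 46.5 · (170/140 − 1)
= 46.5 · 0.2143
= 9.96 L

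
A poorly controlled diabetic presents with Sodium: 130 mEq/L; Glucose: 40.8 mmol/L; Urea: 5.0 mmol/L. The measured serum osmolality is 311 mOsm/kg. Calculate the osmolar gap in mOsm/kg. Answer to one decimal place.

Calculated osmolality = 2·Na + glucose + urea
= 2·130 + 40.8 + 5
= 260 + 40.80 + 5
= 305.8 mOsm/kg ≈ 305.8 mOsm/kg
Osmolar gap = measured − calculated = 311 − 305.8 = 5.2 mOsm/kg

5.2 mOsm/kg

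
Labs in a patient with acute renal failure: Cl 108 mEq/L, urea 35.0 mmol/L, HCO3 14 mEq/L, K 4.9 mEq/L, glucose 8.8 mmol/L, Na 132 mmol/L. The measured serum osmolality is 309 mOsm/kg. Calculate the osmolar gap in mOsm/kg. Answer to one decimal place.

1.2 mOsm/kg

Calculated osmolality = 2·Na + glucose + urea
= 2·132 + 8.8 + 35
= 264 + 8.80 + 35
= 307.8 mOsm/kg ≈ 307.8 mOsm/kg
Osmolar gap = measured − calculated = 309 − 307.8 = 1.2 mOsm/kg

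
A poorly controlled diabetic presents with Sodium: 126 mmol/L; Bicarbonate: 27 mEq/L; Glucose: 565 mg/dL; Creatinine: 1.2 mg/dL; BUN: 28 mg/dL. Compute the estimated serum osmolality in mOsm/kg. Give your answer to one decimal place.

293.4 mOsm/kg

Calculated osmolality = 2·Na + glucose/18 + BUN/2.8
= 2·126 + 565/18 + 28/2.8
= 252 + 31.39 + 10
= 293.39 mOsm/kg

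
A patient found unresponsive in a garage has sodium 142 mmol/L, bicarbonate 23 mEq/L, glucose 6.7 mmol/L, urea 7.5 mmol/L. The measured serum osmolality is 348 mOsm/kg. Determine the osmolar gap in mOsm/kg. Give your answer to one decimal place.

49.8 mOsm/kg

Calculated osmolality = 2·Na + glucose + urea
= 2·142 + 6.7 + 7.5
= 284 + 6.70 + 7.50
= 298.2 mOsm/kg ≈ 298.2 mOsm/kg
Osmolar gap = measured − calculated = 348 − 298.2 = 49.8 mOsm/kg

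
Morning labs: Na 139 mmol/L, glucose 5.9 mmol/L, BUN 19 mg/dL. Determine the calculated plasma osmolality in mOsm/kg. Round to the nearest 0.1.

Calculated osmolality = 2·Na + glucose + BUN/2.8
= 2·139 + 5.9 + 19/2.8
= 278 + 5.90 + 6.79
= 290.69 mOsm/kg

290.7 mOsm/kg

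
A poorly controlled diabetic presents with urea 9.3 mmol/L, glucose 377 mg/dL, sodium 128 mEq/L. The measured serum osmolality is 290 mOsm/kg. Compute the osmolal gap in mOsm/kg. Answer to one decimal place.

Calculated osmolality = 2·Na + glucose/18 + urea
= 2·128 + 377/18 + 9.3
= 256 + 20.94 + 9.30
= 286.24 mOsm/kg ≈ 286.2 mOsm/kg
Osmolar gap = measured − calculated = 290 − 286.2 = 3.8 mOsm/kg

3.8 mOsm/kg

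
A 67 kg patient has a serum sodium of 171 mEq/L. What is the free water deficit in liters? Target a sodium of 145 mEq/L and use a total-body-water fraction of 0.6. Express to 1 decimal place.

7.2 L

TBW = 0.6 · 67 = 40.2 L
Free water deficit = TBW · (Na/145 − 1)
= 40.2 · (171/145 − 1)
= 40.2 · 0.1793
= 7.21 L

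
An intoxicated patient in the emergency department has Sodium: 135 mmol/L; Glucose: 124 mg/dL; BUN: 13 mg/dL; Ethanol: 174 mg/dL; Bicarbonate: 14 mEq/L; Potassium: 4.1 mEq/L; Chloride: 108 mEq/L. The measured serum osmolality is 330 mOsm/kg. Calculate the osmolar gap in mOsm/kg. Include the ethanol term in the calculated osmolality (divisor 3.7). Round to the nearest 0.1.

1.4 mOsm/kg

Calculated osmolality = 2·Na + glucose/18 + BUN/2.8 + ethanol/3.7
= 2·135 + 124/18 + 13/2.8 + 174/3.7
= 270 + 6.89 + 4.64 + 47.03
= 328.56 mOsm/kg ≈ 328.6 mOsm/kg
Osmolar gap = measured − calculated = 330 − 328.6 = 1.4 mOsm/kg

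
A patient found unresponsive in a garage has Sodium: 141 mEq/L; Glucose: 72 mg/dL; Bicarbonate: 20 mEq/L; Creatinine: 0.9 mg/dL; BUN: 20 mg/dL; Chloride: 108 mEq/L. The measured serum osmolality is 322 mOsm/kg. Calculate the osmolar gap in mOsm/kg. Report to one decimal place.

28.9 mOsm/kg

Calculated osmolality = 2·Na + glucose/18 + BUN/2.8
= 2·141 + 72/18 + 20/2.8
= 282 + 4 + 7.14
= 293.14 mOsm/kg ≈ 293.1 mOsm/kg
Osmolar gap = measured − calculated = 322 − 293.1 = 28.9 mOsm/kg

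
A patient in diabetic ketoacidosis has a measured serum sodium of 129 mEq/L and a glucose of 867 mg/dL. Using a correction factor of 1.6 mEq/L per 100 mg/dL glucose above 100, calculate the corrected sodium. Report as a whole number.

Corrected Na = measured Na + 1.6 · (glucose − 100)/100
= 129 + 1.6 · (867 − 100)/100
= 129 + 12.3
= 141.3 mEq/L

141 mEq/L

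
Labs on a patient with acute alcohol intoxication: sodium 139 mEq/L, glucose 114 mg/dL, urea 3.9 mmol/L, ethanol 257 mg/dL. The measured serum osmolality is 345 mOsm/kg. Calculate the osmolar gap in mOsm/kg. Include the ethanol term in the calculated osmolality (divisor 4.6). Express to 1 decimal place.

Calculated osmolality = 2·Na + glucose/18 + urea + ethanol/4.6
= 2·139 + 114/18 + 3.9 + 257/4.6
= 278 + 6.33 + 3.90 + 55.87
= 344.1 mOsm/kg ≈ 344.1 mOsm/kg
Osmolar gap = measured − calculated = 345 − 344.1 = 0.9 mOsm/kg

0.9 mOsm/kg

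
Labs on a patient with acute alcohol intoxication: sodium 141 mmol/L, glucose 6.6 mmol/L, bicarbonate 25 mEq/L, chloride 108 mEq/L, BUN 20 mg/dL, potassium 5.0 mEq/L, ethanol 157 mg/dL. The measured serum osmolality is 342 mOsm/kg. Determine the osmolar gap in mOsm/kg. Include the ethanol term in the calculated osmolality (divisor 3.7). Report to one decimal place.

Calculated osmolality = 2·Na + glucose + BUN/2.8 + ethanol/3.7
= 2·141 + 6.6 + 20/2.8 + 157/3.7
= 282 + 6.60 + 7.14 + 42.43
= 338.17 mOsm/kg ≈ 338.2 mOsm/kg
Osmolar gap = measured − calculated = 342 − 338.2 = 3.8 mOsm/kg

3.8 mOsm/kg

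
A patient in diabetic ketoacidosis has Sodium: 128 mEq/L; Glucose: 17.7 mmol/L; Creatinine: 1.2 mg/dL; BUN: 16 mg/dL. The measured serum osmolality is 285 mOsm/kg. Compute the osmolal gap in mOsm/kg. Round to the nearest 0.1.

Calculated osmolality = 2·Na + glucose + BUN/2.8
= 2·128 + 17.7 + 16/2.8
= 256 + 17.70 + 5.71
= 279.41 mOsm/kg ≈ 279.4 mOsm/kg
Osmolar gap = measured − calculated = 285 − 279.4 = 5.6 mOsm/kg

5.6 mOsm/kg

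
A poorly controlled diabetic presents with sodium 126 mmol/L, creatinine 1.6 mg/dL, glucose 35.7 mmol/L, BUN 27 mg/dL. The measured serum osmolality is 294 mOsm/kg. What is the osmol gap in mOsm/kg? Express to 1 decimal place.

Calculated osmolality = 2·Na + glucose + BUN/2.8
= 2·126 + 35.7 + 27/2.8
= 252 + 35.70 + 9.64
= 297.34 mOsm/kg ≈ 297.3 mOsm/kg
Osmolar gap = measured − calculated = 294 − 297.3 = -3.3 mOsm/kg

-3.3 mOsm/kg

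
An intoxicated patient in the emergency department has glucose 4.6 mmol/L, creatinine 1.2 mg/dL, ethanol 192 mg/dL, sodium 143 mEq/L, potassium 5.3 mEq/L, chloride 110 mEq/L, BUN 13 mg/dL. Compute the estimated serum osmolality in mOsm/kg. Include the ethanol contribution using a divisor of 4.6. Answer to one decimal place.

Calculated osmolality = 2·Na + glucose + BUN/2.8 + ethanol/4.6
= 2·143 + 4.6 + 13/2.8 + 192/4.6
= 286 + 4.60 + 4.64 + 41.74
= 336.98 mOsm/kg

337.0 mOsm/kg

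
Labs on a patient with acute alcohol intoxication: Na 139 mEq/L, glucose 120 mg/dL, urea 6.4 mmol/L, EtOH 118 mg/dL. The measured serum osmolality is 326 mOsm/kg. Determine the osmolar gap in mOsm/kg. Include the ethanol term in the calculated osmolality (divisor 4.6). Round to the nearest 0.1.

9.3 mOsm/kg

Calculated osmolality = 2·Na + glucose/18 + urea + ethanol/4.6
= 2·139 + 120/18 + 6.4 + 118/4.6
= 278 + 6.67 + 6.40 + 25.65
= 316.72 mOsm/kg ≈ 316.7 mOsm/kg
Osmolar gap = measured − calculated = 326 − 316.7 = 9.3 mOsm/kg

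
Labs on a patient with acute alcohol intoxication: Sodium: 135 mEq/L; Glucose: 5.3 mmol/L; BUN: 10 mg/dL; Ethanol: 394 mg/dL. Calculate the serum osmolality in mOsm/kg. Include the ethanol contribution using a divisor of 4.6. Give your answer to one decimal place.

Calculated osmolality = 2·Na + glucose + BUN/2.8 + ethanol/4.6
= 2·135 + 5.3 + 10/2.8 + 394/4.6
= 270 + 5.30 + 3.57 + 85.65
= 364.52 mOsm/kg

364.5 mOsm/kg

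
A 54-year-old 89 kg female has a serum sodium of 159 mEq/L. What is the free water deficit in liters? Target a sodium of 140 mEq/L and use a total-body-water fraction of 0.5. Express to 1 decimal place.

TBW = 0.5 · 89 = 44.5 L
Free water deficit = TBW · (Na/140 − 1)
= 44.5 · (159/140 − 1)
= 44.5 · 0.1357
= 6.04 L

6.0 L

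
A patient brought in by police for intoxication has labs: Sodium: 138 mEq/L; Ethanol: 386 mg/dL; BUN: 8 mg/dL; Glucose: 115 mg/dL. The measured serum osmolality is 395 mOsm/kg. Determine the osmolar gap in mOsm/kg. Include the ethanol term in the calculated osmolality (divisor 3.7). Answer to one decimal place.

5.4 mOsm/kg

Calculated osmolality = 2·Na + glucose/18 + BUN/2.8 + ethanol/3.7
= 2·138 + 115/18 + 8/2.8 + 386/3.7
= 276 + 6.39 + 2.86 + 104.32
= 389.57 mOsm/kg ≈ 389.6 mOsm/kg
Osmolar gap = measured − calculated = 395 − 389.6 = 5.4 mOsm/kg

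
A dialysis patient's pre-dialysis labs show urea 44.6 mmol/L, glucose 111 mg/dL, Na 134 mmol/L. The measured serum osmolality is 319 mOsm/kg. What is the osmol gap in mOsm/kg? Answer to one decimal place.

0.2 mOsm/kg

Calculated osmolality = 2·Na + glucose/18 + urea
= 2·134 + 111/18 + 44.6
= 268 + 6.17 + 44.60
= 318.77 mOsm/kg ≈ 318.8 mOsm/kg
Osmolar gap = measured − calculated = 319 − 318.8 = 0.2 mOsm/kg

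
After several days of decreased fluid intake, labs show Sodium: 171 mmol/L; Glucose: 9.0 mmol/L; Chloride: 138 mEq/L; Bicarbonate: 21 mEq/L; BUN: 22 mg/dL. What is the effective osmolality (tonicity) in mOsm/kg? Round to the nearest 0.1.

351.0 mOsm/kg

Effective osmolality excludes urea (freely permeant across cell membranes):
2·Na + glucose
= 2·171 + 9
= 342 + 9
= 351 mOsm/kg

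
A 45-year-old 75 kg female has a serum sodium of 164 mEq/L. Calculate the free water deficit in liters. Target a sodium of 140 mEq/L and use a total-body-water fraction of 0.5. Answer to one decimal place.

6.4 L

TBW = 0.5 · 75 = 37.5 L
Free water deficit = TBW · (Na/140 − 1)
= 37.5 · (164/140 − 1)
= 37.5 · 0.1714
= 6.43 L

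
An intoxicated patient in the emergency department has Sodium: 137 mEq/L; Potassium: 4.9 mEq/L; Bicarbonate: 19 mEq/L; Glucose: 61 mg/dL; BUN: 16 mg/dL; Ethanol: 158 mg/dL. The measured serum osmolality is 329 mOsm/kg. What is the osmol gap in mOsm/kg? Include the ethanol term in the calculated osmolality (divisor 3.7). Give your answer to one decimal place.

3.2 mOsm/kg

Calculated osmolality = 2·Na + glucose/18 + BUN/2.8 + ethanol/3.7
= 2·137 + 61/18 + 16/2.8 + 158/3.7
= 274 + 3.39 + 5.71 + 42.70
= 325.8 mOsm/kg ≈ 325.8 mOsm/kg
Osmolar gap = measured − calculated = 329 − 325.8 = 3.2 mOsm/kg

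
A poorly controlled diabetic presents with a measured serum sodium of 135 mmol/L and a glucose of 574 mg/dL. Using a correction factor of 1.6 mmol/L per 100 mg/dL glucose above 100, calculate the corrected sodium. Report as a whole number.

Corrected Na = measured Na + 1.6 · (glucose − 100)/100
= 135 + 1.6 · (574 − 100)/100
= 135 + 7.6
= 142.6 mmol/L

143 mmol/L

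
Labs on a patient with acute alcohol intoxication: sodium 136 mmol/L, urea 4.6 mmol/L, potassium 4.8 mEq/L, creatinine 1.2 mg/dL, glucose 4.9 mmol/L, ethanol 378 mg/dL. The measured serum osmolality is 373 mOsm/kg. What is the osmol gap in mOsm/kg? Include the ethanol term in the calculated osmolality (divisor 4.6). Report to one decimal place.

Calculated osmolality = 2·Na + glucose + urea + ethanol/4.6
= 2·136 + 4.9 + 4.6 + 378/4.6
= 272 + 4.90 + 4.60 + 82.17
= 363.67 mOsm/kg ≈ 363.7 mOsm/kg
Osmolar gap = measured − calculated = 373 − 363.7 = 9.3 mOsm/kg

9.3 mOsm/kg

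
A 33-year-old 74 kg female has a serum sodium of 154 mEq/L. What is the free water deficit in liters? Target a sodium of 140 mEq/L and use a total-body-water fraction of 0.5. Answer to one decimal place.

3.7 L

TBW = 0.5 · 74 = 37 L
Free water deficit = TBW · (Na/140 − 1)
= 37 · (154/140 − 1)
= 37 · 0.1
= 3.7 L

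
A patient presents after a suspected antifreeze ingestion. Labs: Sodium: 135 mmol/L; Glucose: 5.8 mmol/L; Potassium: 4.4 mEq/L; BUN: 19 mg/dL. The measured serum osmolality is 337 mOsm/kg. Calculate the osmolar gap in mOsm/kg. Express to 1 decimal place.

Calculated osmolality = 2·Na + glucose + BUN/2.8
= 2·135 + 5.8 + 19/2.8
= 270 + 5.80 + 6.79
= 282.59 mOsm/kg ≈ 282.6 mOsm/kg
Osmolar gap = measured − calculated = 337 − 282.6 = 54.4 mOsm/kg

54.4 mOsm/kg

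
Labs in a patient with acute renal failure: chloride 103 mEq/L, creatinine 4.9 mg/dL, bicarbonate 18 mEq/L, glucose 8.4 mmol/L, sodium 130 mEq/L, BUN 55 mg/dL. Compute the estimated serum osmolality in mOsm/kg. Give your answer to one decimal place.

288.0 mOsm/kg

Calculated osmolality = 2·Na + glucose + BUN/2.8
= 2·130 + 8.4 + 55/2.8
= 260 + 8.40 + 19.64
= 288.04 mOsm/kg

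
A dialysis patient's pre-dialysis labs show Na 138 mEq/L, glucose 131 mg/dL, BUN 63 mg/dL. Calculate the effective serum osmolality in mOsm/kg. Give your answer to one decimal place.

Effective osmolality excludes urea (freely permeant across cell membranes):
2·Na + glucose/18
= 2·138 + 131/18
= 276 + 7.28
= 283.28 mOsm/kg

283.3 mOsm/kg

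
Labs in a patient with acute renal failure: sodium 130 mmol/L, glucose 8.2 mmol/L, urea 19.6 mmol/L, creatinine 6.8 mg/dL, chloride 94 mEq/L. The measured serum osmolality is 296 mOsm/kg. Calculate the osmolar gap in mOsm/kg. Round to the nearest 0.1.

Calculated osmolality = 2·Na + glucose + urea
= 2·130 + 8.2 + 19.6
= 260 + 8.20 + 19.60
= 287.8 mOsm/kg ≈ 287.8 mOsm/kg
Osmolar gap = measured − calculated = 296 − 287.8 = 8.2 mOsm/kg

8.2 mOsm/kg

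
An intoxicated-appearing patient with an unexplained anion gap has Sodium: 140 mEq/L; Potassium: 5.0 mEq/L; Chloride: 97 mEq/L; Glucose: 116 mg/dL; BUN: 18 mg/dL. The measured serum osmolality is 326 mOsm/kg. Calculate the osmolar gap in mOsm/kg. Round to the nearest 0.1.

Calculated osmolality = 2·Na + glucose/18 + BUN/2.8
= 2·140 + 116/18 + 18/2.8
= 280 + 6.44 + 6.43
= 292.87 mOsm/kg ≈ 292.9 mOsm/kg
Osmolar gap = measured − calculated = 326 − 292.9 = 33.1 mOsm/kg

33.1 mOsm/kg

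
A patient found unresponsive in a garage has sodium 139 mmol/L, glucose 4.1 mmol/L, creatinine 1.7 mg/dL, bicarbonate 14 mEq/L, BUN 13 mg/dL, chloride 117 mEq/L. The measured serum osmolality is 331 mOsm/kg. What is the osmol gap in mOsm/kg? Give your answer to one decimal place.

Calculated osmolality = 2·Na + glucose + BUN/2.8
= 2·139 + 4.1 + 13/2.8
= 278 + 4.10 + 4.64
= 286.74 mOsm/kg ≈ 286.7 mOsm/kg
Osmolar gap = measured − calculated = 331 − 286.7 = 44.3 mOsm/kg

44.3 mOsm/kg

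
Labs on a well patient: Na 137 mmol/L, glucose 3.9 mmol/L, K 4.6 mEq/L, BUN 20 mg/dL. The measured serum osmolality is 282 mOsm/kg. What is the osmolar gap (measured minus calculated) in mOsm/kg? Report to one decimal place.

Calculated osmolality = 2·Na + glucose + BUN/2.8
= 2·137 + 3.9 + 20/2.8
= 274 + 3.90 + 7.14
= 285.04 mOsm/kg ≈ 285.0 mOsm/kg
Osmolar gap = measured − calculated = 282 − 285.0 = -3.0 mOsm/kg

-3.0 mOsm/kg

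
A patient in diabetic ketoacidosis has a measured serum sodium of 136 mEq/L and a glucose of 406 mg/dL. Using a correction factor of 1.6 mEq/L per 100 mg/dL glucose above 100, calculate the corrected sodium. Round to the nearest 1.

Corrected Na = measured Na + 1.6 · (glucose − 100)/100
= 136 + 1.6 · (406 − 100)/100
= 136 + 4.9
= 140.9 mEq/L

141 mEq/L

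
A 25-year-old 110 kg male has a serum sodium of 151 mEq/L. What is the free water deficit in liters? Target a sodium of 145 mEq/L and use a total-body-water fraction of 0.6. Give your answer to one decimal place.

2.7 L

TBW = 0.6 · 110 = 66 L
Free water deficit = TBW · (Na/145 − 1)
= 66 · (151/145 − 1)
= 66 · 0.0414
= 2.73 L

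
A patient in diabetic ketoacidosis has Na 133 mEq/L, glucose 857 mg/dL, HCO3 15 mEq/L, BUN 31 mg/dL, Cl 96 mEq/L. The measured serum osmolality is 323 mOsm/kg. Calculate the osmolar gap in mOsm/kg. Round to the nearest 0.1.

Calculated osmolality = 2·Na + glucose/18 + BUN/2.8
= 2·133 + 857/18 + 31/2.8
= 266 + 47.61 + 11.07
= 324.68 mOsm/kg ≈ 324.7 mOsm/kg
Osmolar gap = measured − calculated = 323 − 324.7 = -1.7 mOsm/kg

-1.7 mOsm/kg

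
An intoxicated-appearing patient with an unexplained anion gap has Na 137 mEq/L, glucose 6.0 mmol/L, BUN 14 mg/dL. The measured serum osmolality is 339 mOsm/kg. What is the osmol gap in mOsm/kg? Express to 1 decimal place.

54.0 mOsm/kg

Calculated osmolality = 2·Na + glucose + BUN/2.8
= 2·137 + 6 + 14/2.8
= 274 + 6 + 5
= 285 mOsm/kg ≈ 285.0 mOsm/kg
Osmolar gap = measured − calculated = 339 − 285.0 = 54.0 mOsm/kg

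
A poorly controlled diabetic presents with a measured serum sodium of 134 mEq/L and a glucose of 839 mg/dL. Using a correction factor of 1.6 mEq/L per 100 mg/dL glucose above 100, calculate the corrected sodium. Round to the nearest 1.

146 mEq/L

Corrected Na = measured Na + 1.6 · (glucose − 100)/100
= 134 + 1.6 · (839 − 100)/100
= 134 + 11.8
= 145.8 mEq/L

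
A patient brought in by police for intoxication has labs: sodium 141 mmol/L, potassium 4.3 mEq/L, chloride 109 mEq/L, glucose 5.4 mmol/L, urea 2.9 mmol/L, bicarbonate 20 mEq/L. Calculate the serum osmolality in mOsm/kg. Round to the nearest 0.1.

Calculated osmolality = 2·Na + glucose + urea
= 2·141 + 5.4 + 2.9
= 282 + 5.40 + 2.90
= 290.3 mOsm/kg

290.3 mOsm/kg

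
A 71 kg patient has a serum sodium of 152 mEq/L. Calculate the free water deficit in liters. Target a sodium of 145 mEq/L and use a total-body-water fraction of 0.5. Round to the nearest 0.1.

1.7 L

TBW = 0.5 · 71 = 35.5 L
Free water deficit = TBW · (Na/145 − 1)
= 35.5 · (152/145 − 1)
= 35.5 · 0.0483
= 1.71 L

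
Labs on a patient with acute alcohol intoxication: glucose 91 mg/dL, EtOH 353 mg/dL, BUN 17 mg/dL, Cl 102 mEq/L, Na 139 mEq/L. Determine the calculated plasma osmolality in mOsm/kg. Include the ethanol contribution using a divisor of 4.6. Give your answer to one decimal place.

Calculated osmolality = 2·Na + glucose/18 + BUN/2.8 + ethanol/4.6
= 2·139 + 91/18 + 17/2.8 + 353/4.6
= 278 + 5.06 + 6.07 + 76.74
= 365.87 mOsm/kg

365.9 mOsm/kg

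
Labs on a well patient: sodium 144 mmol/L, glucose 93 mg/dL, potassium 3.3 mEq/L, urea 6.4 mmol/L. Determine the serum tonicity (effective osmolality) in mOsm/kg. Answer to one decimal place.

Effective osmolality excludes urea (freely permeant across cell membranes):
2·Na + glucose/18
= 2·144 + 93/18
= 288 + 5.17
= 293.17 mOsm/kg

293.2 mOsm/kg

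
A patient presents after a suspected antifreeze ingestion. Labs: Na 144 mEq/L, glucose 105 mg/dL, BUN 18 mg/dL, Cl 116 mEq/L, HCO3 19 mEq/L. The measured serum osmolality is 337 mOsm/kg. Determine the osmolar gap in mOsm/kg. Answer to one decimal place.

Calculated osmolality = 2·Na + glucose/18 + BUN/2.8
= 2·144 + 105/18 + 18/2.8
= 288 + 5.83 + 6.43
= 300.26 mOsm/kg ≈ 300.3 mOsm/kg
Osmolar gap = measured − calculated = 337 − 300.3 = 36.7 mOsm/kg

36.7 mOsm/kg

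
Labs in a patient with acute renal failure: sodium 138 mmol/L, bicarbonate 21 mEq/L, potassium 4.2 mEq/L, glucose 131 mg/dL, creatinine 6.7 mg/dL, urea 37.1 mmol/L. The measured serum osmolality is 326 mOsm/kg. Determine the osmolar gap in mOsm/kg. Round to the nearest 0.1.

5.6 mOsm/kg

Calculated osmolality = 2·Na + glucose/18 + urea
= 2·138 + 131/18 + 37.1
= 276 + 7.28 + 37.10
= 320.38 mOsm/kg ≈ 320.4 mOsm/kg
Osmolar gap = measured − calculated = 326 − 320.4 = 5.6 mOsm/kg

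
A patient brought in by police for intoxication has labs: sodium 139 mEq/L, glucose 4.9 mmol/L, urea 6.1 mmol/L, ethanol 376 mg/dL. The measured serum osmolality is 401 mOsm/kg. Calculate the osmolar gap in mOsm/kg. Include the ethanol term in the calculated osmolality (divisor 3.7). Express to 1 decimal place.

10.4 mOsm/kg

Calculated osmolality = 2·Na + glucose + urea + ethanol/3.7
= 2·139 + 4.9 + 6.1 + 376/3.7
= 278 + 4.90 + 6.10 + 101.62
= 390.62 mOsm/kg ≈ 390.6 mOsm/kg
Osmolar gap = measured − calculated = 401 − 390.6 = 10.4 mOsm/kg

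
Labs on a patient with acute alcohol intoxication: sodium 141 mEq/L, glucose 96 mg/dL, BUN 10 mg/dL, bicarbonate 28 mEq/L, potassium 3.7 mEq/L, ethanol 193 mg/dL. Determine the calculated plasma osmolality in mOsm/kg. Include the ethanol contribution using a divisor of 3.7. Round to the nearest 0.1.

Calculated osmolality = 2·Na + glucose/18 + BUN/2.8 + ethanol/3.7
= 2·141 + 96/18 + 10/2.8 + 193/3.7
= 282 + 5.33 + 3.57 + 52.16
= 343.06 mOsm/kg

343.1 mOsm/kg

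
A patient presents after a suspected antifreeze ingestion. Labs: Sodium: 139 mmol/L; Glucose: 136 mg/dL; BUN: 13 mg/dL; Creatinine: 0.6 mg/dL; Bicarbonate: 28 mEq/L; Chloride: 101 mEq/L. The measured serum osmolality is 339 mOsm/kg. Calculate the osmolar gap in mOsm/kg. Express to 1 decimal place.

Calculated osmolality = 2·Na + glucose/18 + BUN/2.8
= 2·139 + 136/18 + 13/2.8
= 278 + 7.56 + 4.64
= 290.2 mOsm/kg ≈ 290.2 mOsm/kg
Osmolar gap = measured − calculated = 339 − 290.2 = 48.8 mOsm/kg

48.8 mOsm/kg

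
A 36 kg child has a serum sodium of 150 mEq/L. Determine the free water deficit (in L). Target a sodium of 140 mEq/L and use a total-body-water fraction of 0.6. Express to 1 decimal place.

1.5 L

TBW = 0.6 · 36 = 21.6 L
Free water deficit = TBW · (Na/140 − 1)
= 21.6 · (150/140 − 1)
= 21.6 · 0.0714
= 1.54 L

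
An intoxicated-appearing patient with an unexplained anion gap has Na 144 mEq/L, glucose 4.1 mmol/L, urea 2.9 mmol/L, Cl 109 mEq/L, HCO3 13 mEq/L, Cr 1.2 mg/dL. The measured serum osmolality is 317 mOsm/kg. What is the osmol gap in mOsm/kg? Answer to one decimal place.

Calculated osmolality = 2·Na + glucose + urea
= 2·144 + 4.1 + 2.9
= 288 + 4.10 + 2.90
= 295 mOsm/kg ≈ 295.0 mOsm/kg
Osmolar gap = measured − calculated = 317 − 295.0 = 22.0 mOsm/kg

22.0 mOsm/kg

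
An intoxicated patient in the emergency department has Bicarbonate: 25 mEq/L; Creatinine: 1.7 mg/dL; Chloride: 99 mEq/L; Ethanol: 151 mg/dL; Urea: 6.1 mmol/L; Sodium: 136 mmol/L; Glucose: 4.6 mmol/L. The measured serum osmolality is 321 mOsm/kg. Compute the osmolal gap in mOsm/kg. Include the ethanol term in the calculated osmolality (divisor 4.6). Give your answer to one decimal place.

5.5 mOsm/kg

Calculated osmolality = 2·Na + glucose + urea + ethanol/4.6
= 2·136 + 4.6 + 6.1 + 151/4.6
= 272 + 4.60 + 6.10 + 32.83
= 315.53 mOsm/kg ≈ 315.5 mOsm/kg
Osmolar gap = measured − calculated = 321 − 315.5 = 5.5 mOsm/kg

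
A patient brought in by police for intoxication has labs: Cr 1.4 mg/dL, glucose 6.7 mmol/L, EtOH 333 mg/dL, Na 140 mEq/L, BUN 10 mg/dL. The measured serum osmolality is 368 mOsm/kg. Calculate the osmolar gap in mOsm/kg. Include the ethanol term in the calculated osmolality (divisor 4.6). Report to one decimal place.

Calculated osmolality = 2·Na + glucose + BUN/2.8 + ethanol/4.6
= 2·140 + 6.7 + 10/2.8 + 333/4.6
= 280 + 6.70 + 3.57 + 72.39
= 362.66 mOsm/kg ≈ 362.7 mOsm/kg
Osmolar gap = measured − calculated = 368 − 362.7 = 5.3 mOsm/kg

5.3 mOsm/kg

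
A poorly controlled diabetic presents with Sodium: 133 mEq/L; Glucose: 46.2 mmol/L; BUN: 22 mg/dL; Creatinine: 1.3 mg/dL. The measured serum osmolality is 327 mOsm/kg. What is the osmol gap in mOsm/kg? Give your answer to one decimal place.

Calculated osmolality = 2·Na + glucose + BUN/2.8
= 2·133 + 46.2 + 22/2.8
= 266 + 46.20 + 7.86
= 320.06 mOsm/kg ≈ 320.1 mOsm/kg
Osmolar gap = measured − calculated = 327 − 320.1 = 6.9 mOsm/kg

6.9 mOsm/kg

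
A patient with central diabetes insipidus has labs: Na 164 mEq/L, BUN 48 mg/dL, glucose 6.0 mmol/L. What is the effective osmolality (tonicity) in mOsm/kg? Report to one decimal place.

Effective osmolality excludes urea (freely permeant across cell membranes):
2·Na + glucose
= 2·164 + 6
= 328 + 6
= 334 mOsm/kg

334.0 mOsm/kg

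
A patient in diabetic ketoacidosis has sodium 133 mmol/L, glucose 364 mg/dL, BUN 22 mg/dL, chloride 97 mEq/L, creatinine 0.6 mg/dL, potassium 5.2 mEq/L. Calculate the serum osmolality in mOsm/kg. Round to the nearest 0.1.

Calculated osmolality = 2·Na + glucose/18 + BUN/2.8
= 2·133 + 364/18 + 22/2.8
= 266 + 20.22 + 7.86
= 294.08 mOsm/kg

294.1 mOsm/kg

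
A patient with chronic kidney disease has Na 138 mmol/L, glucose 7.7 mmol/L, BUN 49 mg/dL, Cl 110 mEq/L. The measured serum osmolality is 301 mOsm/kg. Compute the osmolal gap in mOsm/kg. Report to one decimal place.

Calculated osmolality = 2·Na + glucose + BUN/2.8
= 2·138 + 7.7 + 49/2.8
= 276 + 7.70 + 17.50
= 301.2 mOsm/kg ≈ 301.2 mOsm/kg
Osmolar gap = measured − calculated = 301 − 301.2 = -0.2 mOsm/kg

-0.2 mOsm/kg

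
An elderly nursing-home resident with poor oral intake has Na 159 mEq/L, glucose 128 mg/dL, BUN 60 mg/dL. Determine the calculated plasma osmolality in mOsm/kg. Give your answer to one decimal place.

346.5 mOsm/kg

Calculated osmolality = 2·Na + glucose/18 + BUN/2.8
= 2·159 + 128/18 + 60/2.8
= 318 + 7.11 + 21.43
= 346.54 mOsm/kg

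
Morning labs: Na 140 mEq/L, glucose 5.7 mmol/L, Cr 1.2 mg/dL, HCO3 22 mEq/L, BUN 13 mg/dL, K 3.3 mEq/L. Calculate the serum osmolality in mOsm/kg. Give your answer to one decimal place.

290.3 mOsm/kg

Calculated osmolality = 2·Na + glucose + BUN/2.8
= 2·140 + 5.7 + 13/2.8
= 280 + 5.70 + 4.64
= 290.34 mOsm/kg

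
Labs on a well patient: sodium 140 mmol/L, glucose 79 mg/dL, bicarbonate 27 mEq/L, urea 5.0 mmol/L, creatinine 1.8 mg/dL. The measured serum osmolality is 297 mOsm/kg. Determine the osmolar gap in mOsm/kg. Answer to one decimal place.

Calculated osmolality = 2·Na + glucose/18 + urea
= 2·140 + 79/18 + 5
= 280 + 4.39 + 5
= 289.39 mOsm/kg ≈ 289.4 mOsm/kg
Osmolar gap = measured − calculated = 297 − 289.4 = 7.6 mOsm/kg

7.6 mOsm/kg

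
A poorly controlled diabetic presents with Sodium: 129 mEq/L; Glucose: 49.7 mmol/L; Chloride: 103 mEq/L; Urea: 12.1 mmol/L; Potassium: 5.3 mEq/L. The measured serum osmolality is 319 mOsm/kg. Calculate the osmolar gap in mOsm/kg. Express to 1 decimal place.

-0.8 mOsm/kg

Calculated osmolality = 2·Na + glucose + urea
= 2·129 + 49.7 + 12.1
= 258 + 49.70 + 12.10
= 319.8 mOsm/kg ≈ 319.8 mOsm/kg
Osmolar gap = measured − calculated = 319 − 319.8 = -0.8 mOsm/kg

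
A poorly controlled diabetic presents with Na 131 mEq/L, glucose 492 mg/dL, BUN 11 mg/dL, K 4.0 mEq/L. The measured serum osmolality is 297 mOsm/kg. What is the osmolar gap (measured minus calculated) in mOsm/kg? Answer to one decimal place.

Calculated osmolality = 2·Na + glucose/18 + BUN/2.8
= 2·131 + 492/18 + 11/2.8
= 262 + 27.33 + 3.93
= 293.26 mOsm/kg ≈ 293.3 mOsm/kg
Osmolar gap = measured − calculated = 297 − 293.3 = 3.7 mOsm/kg

3.7 mOsm/kg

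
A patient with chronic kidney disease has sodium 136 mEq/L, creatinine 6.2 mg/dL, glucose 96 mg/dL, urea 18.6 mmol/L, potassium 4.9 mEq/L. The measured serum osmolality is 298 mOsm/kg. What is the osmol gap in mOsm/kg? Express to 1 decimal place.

Calculated osmolality = 2·Na + glucose/18 + urea
= 2·136 + 96/18 + 18.6
= 272 + 5.33 + 18.60
= 295.93 mOsm/kg ≈ 295.9 mOsm/kg
Osmolar gap = measured − calculated = 298 − 295.9 = 2.1 mOsm/kg

2.1 mOsm/kg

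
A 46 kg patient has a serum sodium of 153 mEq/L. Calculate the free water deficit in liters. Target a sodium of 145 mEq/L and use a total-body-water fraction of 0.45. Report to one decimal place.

1.1 L

TBW = 0.45 · 46 = 20.7 L
Free water deficit = TBW · (Na/145 − 1)
= 20.7 · (153/145 − 1)
= 20.7 · 0.0552
= 1.14 L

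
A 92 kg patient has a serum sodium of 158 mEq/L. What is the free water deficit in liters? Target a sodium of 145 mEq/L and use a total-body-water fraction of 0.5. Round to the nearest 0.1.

TBW = 0.5 · 92 = 46 L
Free water deficit = TBW · (Na/145 − 1)
= 46 · (158/145 − 1)
= 46 · 0.0897
= 4.13 L

4.1 L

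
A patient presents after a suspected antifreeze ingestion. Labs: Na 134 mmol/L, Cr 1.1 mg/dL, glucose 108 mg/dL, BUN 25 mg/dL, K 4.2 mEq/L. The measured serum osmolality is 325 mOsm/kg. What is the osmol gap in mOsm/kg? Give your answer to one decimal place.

Calculated osmolality = 2·Na + glucose/18 + BUN/2.8
= 2·134 + 108/18 + 25/2.8
= 268 + 6 + 8.93
= 282.93 mOsm/kg ≈ 282.9 mOsm/kg
Osmolar gap = measured − calculated = 325 − 282.9 = 42.1 mOsm/kg

42.1 mOsm/kg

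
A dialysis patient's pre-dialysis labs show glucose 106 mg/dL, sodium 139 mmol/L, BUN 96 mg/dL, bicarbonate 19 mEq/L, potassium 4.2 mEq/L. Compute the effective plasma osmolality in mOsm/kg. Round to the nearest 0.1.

283.9 mOsm/kg

Effective osmolality excludes urea (freely permeant across cell membranes):
2·Na + glucose/18
= 2·139 + 106/18
= 278 + 5.89
= 283.89 mOsm/kg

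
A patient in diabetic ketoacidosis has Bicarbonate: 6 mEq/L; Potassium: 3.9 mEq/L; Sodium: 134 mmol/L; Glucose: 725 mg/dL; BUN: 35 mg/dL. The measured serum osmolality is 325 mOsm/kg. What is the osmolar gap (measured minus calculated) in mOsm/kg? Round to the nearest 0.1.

Calculated osmolality = 2·Na + glucose/18 + BUN/2.8
= 2·134 + 725/18 + 35/2.8
= 268 + 40.28 + 12.50
= 320.78 mOsm/kg ≈ 320.8 mOsm/kg
Osmolar gap = measured − calculated = 325 − 320.8 = 4.2 mOsm/kg

4.2 mOsm/kg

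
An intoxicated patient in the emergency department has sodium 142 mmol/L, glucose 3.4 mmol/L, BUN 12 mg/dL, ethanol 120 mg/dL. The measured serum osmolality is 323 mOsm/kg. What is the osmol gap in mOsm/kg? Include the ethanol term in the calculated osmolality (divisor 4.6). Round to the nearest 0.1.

5.2 mOsm/kg

Calculated osmolality = 2·Na + glucose + BUN/2.8 + ethanol/4.6
= 2·142 + 3.4 + 12/2.8 + 120/4.6
= 284 + 3.40 + 4.29 + 26.09
= 317.78 mOsm/kg ≈ 317.8 mOsm/kg
Osmolar gap = measured − calculated = 323 − 317.8 = 5.2 mOsm/kg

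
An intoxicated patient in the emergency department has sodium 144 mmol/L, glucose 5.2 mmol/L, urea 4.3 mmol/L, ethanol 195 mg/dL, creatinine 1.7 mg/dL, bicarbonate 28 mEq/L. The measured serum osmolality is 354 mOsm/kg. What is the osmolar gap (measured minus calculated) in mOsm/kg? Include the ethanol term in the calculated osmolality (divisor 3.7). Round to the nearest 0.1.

Calculated osmolality = 2·Na + glucose + urea + ethanol/3.7
= 2·144 + 5.2 + 4.3 + 195/3.7
= 288 + 5.20 + 4.30 + 52.70
= 350.2 mOsm/kg ≈ 350.2 mOsm/kg
Osmolar gap = measured − calculated = 354 − 350.2 = 3.8 mOsm/kg

3.8 mOsm/kg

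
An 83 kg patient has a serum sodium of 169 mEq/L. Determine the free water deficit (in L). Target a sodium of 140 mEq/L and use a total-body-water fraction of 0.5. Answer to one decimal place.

TBW = 0.5 · 83 = 41.5 L
Free water deficit = TBW · (Na/140 − 1)
= 41.5 · (169/140 − 1)
= 41.5 · 0.2071
= 8.59 L

8.6 L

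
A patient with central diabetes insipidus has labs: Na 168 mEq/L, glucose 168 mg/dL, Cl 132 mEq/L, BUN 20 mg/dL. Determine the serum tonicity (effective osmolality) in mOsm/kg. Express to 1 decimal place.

345.3 mOsm/kg

Effective osmolality excludes urea (freely permeant across cell membranes):
2·Na + glucose/18
= 2·168 + 168/18
= 336 + 9.33
= 345.33 mOsm/kg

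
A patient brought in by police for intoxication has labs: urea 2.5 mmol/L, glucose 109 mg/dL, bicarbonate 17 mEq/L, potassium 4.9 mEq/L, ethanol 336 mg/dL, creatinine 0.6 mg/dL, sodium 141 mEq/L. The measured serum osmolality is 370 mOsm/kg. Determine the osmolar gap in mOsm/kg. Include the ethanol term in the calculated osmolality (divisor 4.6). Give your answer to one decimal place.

Calculated osmolality = 2·Na + glucose/18 + urea + ethanol/4.6
= 2·141 + 109/18 + 2.5 + 336/4.6
= 282 + 6.06 + 2.50 + 73.04
= 363.6 mOsm/kg ≈ 363.6 mOsm/kg
Osmolar gap = measured − calculated = 370 − 363.6 = 6.4 mOsm/kg

6.4 mOsm/kg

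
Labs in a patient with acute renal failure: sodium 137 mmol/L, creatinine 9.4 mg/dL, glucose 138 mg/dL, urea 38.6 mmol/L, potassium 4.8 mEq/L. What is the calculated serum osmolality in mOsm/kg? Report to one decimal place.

320.3 mOsm/kg

Calculated osmolality = 2·Na + glucose/18 + urea
= 2·137 + 138/18 + 38.6
= 274 + 7.67 + 38.60
= 320.27 mOsm/kg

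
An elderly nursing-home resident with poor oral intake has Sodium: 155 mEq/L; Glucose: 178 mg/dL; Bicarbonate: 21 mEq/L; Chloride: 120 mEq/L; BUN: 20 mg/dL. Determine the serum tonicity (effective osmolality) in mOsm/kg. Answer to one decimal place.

319.9 mOsm/kg

Effective osmolality excludes urea (freely permeant across cell membranes):
2·Na + glucose/18
= 2·155 + 178/18
= 310 + 9.89
= 319.89 mOsm/kg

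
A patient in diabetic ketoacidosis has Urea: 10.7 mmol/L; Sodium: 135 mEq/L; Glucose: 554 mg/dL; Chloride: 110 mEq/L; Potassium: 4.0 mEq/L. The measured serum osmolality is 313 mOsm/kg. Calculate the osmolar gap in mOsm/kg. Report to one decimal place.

1.5 mOsm/kg

Calculated osmolality = 2·Na + glucose/18 + urea
= 2·135 + 554/18 + 10.7
= 270 + 30.78 + 10.70
= 311.48 mOsm/kg ≈ 311.5 mOsm/kg
Osmolar gap = measured − calculated = 313 − 311.5 = 1.5 mOsm/kg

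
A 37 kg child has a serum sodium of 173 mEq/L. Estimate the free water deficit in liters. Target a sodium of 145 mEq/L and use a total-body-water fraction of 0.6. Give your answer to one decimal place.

TBW = 0.6 · 37 = 22.2 L
Free water deficit = TBW · (Na/145 − 1)
= 22.2 · (173/145 − 1)
= 22.2 · 0.1931
= 4.29 L

4.3 L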